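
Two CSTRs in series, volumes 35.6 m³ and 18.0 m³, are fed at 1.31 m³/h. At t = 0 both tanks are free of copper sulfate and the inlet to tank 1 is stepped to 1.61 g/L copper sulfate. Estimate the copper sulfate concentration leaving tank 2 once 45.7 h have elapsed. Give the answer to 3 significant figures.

1.06 g/L

Each tank obeys Vᵢ dCᵢ/dt = Q(Cᵢ₋₁ − Cᵢ), so τᵢ = Vᵢ/Q.
τ₁ = 35.6/1.31 = 27.176 h; τ₂ = 18.0/1.31 = 13.740 h.
Tank 1: C₁ = C_in(1 − e^(−t/τ₁)). Tank 2 (τ₁ ≠ τ₂): C₂ = C_in[1 − (τ₁ e^(−t/τ₁) − τ₂ e^(−t/τ₂))/(τ₁ − τ₂)].
At t = 45.7: e^(−t/τ₁) = 0.18607, e^(−t/τ₂) = 0.035939.
C₂ = 1.61·[1 − (27.176·0.18607 − 13.740·0.035939)/(13.435)] = 1.61·0.66040 = 1.0632 g/L.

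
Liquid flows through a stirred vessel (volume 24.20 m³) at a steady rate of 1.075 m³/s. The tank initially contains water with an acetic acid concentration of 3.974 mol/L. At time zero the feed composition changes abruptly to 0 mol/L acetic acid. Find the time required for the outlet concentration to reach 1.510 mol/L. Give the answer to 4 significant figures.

21.78 s

Species balance on the tank: V dC/dt = Q(C_in − C), so τ = V/Q = 22.5116 s.
C(t) = C_in + (C₀ − C_in) e^(−t/τ). Set C = 1.510 and solve for t:
e^(−t/τ) = (C − C_in)/(C₀ − C_in) = (1.510 − 0)/(3.974 − 0) = 0.379970
t = −τ ln(…) = 22.5116 × 0.967663 = 21.7837 s.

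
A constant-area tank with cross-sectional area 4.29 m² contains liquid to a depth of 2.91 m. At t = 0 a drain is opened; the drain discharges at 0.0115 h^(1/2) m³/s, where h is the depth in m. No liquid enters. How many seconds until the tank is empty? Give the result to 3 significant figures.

1270 s

A dh/dt = −Q_out = −0.0115 √h.
Separate and integrate: 2(√h − √h₀) = −(0.0115/A) t.
Set h = 0: 2√h₀ = (0.0115/A) t_empty ⇒ t_empty = 2A√h₀/0.0115.
t_empty = 2·4.29·√2.91/0.0115 = 8.5800·1.7059/0.0115 = 1272.7 s.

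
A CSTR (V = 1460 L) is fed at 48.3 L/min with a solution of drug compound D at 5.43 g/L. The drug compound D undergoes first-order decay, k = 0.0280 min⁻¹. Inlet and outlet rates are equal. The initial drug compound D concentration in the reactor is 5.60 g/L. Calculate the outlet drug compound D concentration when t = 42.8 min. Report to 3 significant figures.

3.14 g/L

Accumulation = in − out − consumed: V dC/dt = Q C_in − Q C − k V C.
This is linear with rate a = Q/V + k = 0.061082 min⁻¹.
C_ss = Q C_in/(Q + kV) = 2.9409 g/L; C(t) = C_ss + (C₀ − C_ss) e^(−a t).
C(42.8) = 2.9409 + (2.6591)·e^(−0.061082·42.8) = 2.9409 + (2.6591)·0.073218 = 3.1356 g/L.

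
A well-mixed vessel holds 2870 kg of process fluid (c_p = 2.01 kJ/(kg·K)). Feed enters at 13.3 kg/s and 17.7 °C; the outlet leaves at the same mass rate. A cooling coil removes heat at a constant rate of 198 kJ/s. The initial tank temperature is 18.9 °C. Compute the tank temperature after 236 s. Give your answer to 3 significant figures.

M c_p dT/dt = ṁ c_p (T_in − T) − Q̇.
τ = M/ṁ = 215.79 s; T_ss = T_in − Q̇/(ṁ c_p) = 17.7 − 198/(13.3·2.01) = 10.293 °C.
T approaches T_ss exponentially: T(t) = T_ss + (T₀ − T_ss) e^(−t/τ).
T(236) = 10.293 + (8.6066)·e^(−236/215.79) = 10.293 + (8.6066)·0.33499 = 13.177 °C.

13.2 °C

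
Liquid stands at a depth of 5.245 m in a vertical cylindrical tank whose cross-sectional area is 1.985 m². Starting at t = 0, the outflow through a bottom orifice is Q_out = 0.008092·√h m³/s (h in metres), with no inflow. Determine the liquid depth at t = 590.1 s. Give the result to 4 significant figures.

A dh/dt = −Q_out = −0.008092 √h.
This is separable: 2 d(√h)/dt = −0.008092/A, so √h = √h₀ − (0.008092/(2A)) t.
√h = √5.245 − 0.008092·590.1/(2·1.985) = 2.29020 − 1.20279 = 1.08740.
h = 1.08740² = 1.18245 m.

1.182 m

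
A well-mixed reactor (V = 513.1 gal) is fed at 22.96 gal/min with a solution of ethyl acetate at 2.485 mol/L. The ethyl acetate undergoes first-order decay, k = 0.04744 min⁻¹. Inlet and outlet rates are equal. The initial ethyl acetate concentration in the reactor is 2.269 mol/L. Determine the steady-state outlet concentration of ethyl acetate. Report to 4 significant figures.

1.206 mol/L

Accumulation = in − out − consumed: V dC/dt = Q C_in − Q C − k V C.
Steady state (dC/dt = 0): C_ss = Q C_in/(Q + kV) = C_in/(1 + kV/Q).
C_ss = 22.96·2.485/(22.96 + 0.04744·513.1) = 57.0556/47.3015 = 1.20621 mol/L.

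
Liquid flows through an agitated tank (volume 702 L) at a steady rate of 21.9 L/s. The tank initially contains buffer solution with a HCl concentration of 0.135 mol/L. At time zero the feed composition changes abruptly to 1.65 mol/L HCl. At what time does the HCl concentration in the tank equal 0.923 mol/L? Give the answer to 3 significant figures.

23.5 s

Transient balance on the dissolved component: V dC/dt = Q(C_in − C), so τ = V/Q = 32.055 s.
C(t) = C_in + (C₀ − C_in) e^(−t/τ). Set C = 0.923 and solve for t:
e^(−t/τ) = (C − C_in)/(C₀ − C_in) = (0.923 − 1.65)/(0.135 − 1.65) = 0.47987
t = −τ ln(…) = 32.055 × 0.73424 = 23.536 s.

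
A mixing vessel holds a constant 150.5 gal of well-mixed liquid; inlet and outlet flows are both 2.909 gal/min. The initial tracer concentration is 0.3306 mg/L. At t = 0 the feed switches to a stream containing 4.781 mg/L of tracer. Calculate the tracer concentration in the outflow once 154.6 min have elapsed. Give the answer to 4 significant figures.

4.557 mg/L

Species balance on the tank: V dC/dt = Q(C_in − C).
So dC/dt = (C_in − C)/τ with τ = V/Q = 150.5/2.909 = 51.7360 min.
Integrating: C(t) = C_in + (C₀ − C_in) e^(−t/τ).
C(154.6) = 4.781 + (0.3306 − 4.781)·e^(−154.6/51.7360) = 4.781 + (-4.45040)·0.0503756 = 4.55681 mg/L.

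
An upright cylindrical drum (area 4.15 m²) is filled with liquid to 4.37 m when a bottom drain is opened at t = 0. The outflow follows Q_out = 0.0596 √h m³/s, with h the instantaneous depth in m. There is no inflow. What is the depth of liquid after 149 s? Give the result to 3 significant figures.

1.04 m

With no inflow, A dh/dt = −0.0596 √h.
Separate and integrate: 2(√h − √h₀) = −(0.0596/A) t.
√h = √4.37 − 0.0596·149/(2·4.15) = 2.0905 − 1.0699 = 1.0205.
h = 1.0205² = 1.0415 m.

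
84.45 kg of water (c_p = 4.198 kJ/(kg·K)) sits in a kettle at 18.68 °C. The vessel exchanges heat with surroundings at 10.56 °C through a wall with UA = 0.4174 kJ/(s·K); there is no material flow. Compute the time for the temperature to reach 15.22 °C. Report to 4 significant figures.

Lumped-capacitance energy balance: M c_p dT/dt = UA(T_amb − T).
τ = M c_p/UA = 849.356 s; T_ss = T_amb = 10.5600 °C.
T(t) = T_ss + (T₀ − T_ss)e^(−t/τ); set T = 15.22:
t = −τ ln[(T − T_ss)/(T₀ − T_ss)] = −849.356 · ln(0.573892) = 471.660 s.

471.7 s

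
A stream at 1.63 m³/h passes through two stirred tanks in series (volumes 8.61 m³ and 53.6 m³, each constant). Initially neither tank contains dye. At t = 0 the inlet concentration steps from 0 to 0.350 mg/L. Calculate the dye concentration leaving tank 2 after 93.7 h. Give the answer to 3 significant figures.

0.326 mg/L

Species balance on tank i: dCᵢ/dt = (Cᵢ₋₁ − Cᵢ)/τᵢ with τᵢ = Vᵢ/Q.
τ₁ = 8.61/1.63 = 5.2822 h; τ₂ = 53.6/1.63 = 32.883 h.
Tank 1: C₁ = C_in(1 − e^(−t/τ₁)). Tank 2 (τ₁ ≠ τ₂): C₂ = C_in[1 − (τ₁ e^(−t/τ₁) − τ₂ e^(−t/τ₂))/(τ₁ − τ₂)].
At t = 93.7: e^(−t/τ₁) = 1.9776e-08, e^(−t/τ₂) = 0.057876.
C₂ = 0.350·[1 − (5.2822·1.9776e-08 − 32.883·0.057876)/(-27.601)] = 0.350·0.93105 = 0.32587 mg/L.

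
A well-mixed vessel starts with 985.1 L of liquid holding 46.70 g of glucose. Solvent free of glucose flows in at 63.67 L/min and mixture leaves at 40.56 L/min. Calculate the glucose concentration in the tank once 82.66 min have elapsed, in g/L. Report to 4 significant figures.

Let m(t) be the amount of glucose. Volume: V(t) = V₀ + (Q_in − Q_out) t = 985.1 + 23.1100 t; V(82.66) = 2895.37 L.
Species balance (pure solvent in): dm/dt = −Q_out · m/V(t).
dm/m = −Q_out dt/(V₀ + 23.1100 t); integrating gives ln(m/m₀) = −(Q_out/(Q_in−Q_out)) ln(V/V₀).
m = m₀ (V₀/V)^(Q_out/(Q_in−Q_out)) = 46.70 × (985.1/2895.37)^(1.75508) = 7.03954 g.
C = m/V = 7.03954/2895.37 = 0.00243131 g/L.

0.002431 g/L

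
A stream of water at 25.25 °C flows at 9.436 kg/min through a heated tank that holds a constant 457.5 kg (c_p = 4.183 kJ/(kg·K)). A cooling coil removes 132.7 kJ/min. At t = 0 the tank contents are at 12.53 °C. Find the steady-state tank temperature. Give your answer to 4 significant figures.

21.89 °C

First-law balance (no shaft work): M c_p dT/dt = ṁ c_p (T_in − T) − 132.7.
At steady state dT/dt = 0 ⇒ T_ss = T_in − Q̇/(ṁ c_p) = 25.25 − 132.7/(9.436·4.183) = 21.8880 °C.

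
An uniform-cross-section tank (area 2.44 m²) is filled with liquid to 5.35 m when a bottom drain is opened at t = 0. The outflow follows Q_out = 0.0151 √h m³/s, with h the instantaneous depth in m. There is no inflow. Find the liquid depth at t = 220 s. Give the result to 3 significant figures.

2.66 m

A dh/dt = −Q_out = −0.0151 √h.
∫ h^(−1/2) dh = −(0.0151/A) ∫ dt, giving 2√h = 2√h₀ − (0.0151/A) t.
√h = √5.35 − 0.0151·220/(2·2.44) = 2.3130 − 0.68074 = 1.6323.
h = 1.6323² = 2.6643 m.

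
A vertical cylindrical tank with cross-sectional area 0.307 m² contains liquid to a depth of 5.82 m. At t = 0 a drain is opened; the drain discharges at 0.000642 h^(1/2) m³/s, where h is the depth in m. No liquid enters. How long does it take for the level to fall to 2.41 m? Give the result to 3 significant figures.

823 s

With no inflow, A dh/dt = −0.000642 √h.
This is separable: 2 d(√h)/dt = −0.000642/A, so √h = √h₀ − (0.000642/(2A)) t.
t = 2A(√h₀ − √h)/0.000642 = 2·0.307·(√5.82 − √2.41)/0.000642
  = 0.61400 × (2.4125 − 1.5524) / 0.000642 = 822.54 s.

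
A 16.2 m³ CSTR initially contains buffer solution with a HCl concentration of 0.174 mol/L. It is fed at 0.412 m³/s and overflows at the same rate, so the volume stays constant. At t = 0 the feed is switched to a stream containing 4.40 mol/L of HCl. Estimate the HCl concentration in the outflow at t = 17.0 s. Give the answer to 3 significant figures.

1.66 mol/L

Species balance on the tank: V dC/dt = Q(C_in − C).
So dC/dt = (C_in − C)/τ with τ = V/Q = 16.2/0.412 = 39.320 s.
Solution: C(t) = C_in + (C₀ − C_in) e^(−t/τ).
C(17.0) = 4.40 + (0.174 − 4.40)·e^(−17.0/39.320) = 4.40 + (-4.2260)·0.64898 = 1.6574 mol/L.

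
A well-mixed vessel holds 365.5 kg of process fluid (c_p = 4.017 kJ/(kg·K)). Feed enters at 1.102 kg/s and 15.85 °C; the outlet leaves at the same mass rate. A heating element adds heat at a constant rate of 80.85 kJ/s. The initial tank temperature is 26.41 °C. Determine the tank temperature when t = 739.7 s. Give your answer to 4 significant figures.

Energy balance: M c_p dT/dt = ṁ c_p (T_in − T) + 80.85.
Rearrange: dT/dt = (T_ss − T)/τ with τ = M/ṁ = 331.670 s and T_ss = T_in + Q̇/(ṁ c_p) = 34.1140 °C.
T approaches T_ss exponentially: T(t) = T_ss + (T₀ − T_ss) e^(−t/τ).
T(739.7) = 34.1140 + (-7.70403)·e^(−739.7/331.670) = 34.1140 + (-7.70403)·0.107504 = 33.2858 °C.

33.29 °C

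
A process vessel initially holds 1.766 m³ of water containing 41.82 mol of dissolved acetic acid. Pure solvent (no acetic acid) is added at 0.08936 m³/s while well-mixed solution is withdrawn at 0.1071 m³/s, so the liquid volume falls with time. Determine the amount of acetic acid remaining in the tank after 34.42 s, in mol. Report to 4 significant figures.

Let m(t) be the amount of acetic acid. Volume: V(t) = V₀ + (Q_in − Q_out) t = 1.766 − 0.0177400 t; V(34.42) = 1.15539 m³.
No acetic acid enters, so dm/dt = −Q_out · (m/V).
dm/m = −Q_out dt/(V₀ − 0.0177400 t); integrating gives ln(m/m₀) = −(Q_out/(Q_in−Q_out)) ln(V/V₀).
m = m₀ (V₀/V)^(Q_out/(Q_in−Q_out)) = 41.82 × (1.766/1.15539)^(-6.03720) = 3.22815 mol.

3.228 mol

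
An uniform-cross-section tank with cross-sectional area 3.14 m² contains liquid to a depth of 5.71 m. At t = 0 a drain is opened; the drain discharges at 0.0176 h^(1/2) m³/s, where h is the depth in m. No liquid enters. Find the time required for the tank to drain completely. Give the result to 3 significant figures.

A dh/dt = −Q_out = −0.0176 √h.
∫ h^(−1/2) dh = −(0.0176/A) ∫ dt, giving 2√h = 2√h₀ − (0.0176/A) t.
Tank is empty when √h = 0: t_empty = 2A√h₀/0.0176.
t_empty = 2·3.14·√5.71/0.0176 = 6.2800·2.3896/0.0176 = 852.64 s.

853 s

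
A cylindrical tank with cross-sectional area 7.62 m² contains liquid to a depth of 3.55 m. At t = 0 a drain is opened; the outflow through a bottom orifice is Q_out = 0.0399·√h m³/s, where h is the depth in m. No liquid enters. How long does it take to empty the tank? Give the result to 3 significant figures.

A dh/dt = −Q_out = −0.0399 √h.
Separate and integrate: 2(√h − √h₀) = −(0.0399/A) t.
Set h = 0: 2√h₀ = (0.0399/A) t_empty ⇒ t_empty = 2A√h₀/0.0399.
t_empty = 2·7.62·√3.55/0.0399 = 15.240·1.8841/0.0399 = 719.66 s.

720 s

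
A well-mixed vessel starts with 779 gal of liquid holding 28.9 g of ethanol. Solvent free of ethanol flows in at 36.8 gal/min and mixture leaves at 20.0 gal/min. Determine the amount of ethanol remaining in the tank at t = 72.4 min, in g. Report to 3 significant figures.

Let m(t) be the amount of ethanol. Volume: V(t) = V₀ + (Q_in − Q_out) t = 779 + 16.800 t; V(72.4) = 1995.3 gal.
No ethanol enters, so dm/dt = −Q_out · (m/V).
Separate: dm/m = −Q_out dt/V(t) ⇒ ln(m/m₀) = −(Q_out/(Q_in−Q_out)) ln(V/V₀).
m = m₀ (V₀/V)^(Q_out/(Q_in−Q_out)) = 28.9 × (779/1995.3)^(1.1905) = 9.4323 g.

9.43 g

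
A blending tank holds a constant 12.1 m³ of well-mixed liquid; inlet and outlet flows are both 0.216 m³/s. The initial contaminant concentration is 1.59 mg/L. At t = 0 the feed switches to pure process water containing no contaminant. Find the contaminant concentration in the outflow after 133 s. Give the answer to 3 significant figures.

0.148 mg/L

Accumulation = in − out for the solute gives V dC/dt = Q(C_in − C).
So dC/dt = (C_in − C)/τ with τ = V/Q = 12.1/0.216 = 56.019 s.
This is linear first-order; C(t) = C_in + (C₀ − C_in) e^(−t/τ).
C(133) = 0 + (1.59 − 0)·e^(−133/56.019) = 0 + (1.5900)·0.093088 = 0.14801 mg/L.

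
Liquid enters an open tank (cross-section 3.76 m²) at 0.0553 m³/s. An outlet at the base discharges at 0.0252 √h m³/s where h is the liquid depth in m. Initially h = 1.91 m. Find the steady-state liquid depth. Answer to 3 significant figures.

Mass balance (ρ constant): A dh/dt = Q_in − 0.0252 √h. At steady state dh/dt = 0:
Q_in = 0.0252 √h_ss ⇒ √h_ss = 0.0553/0.0252 = 2.1944.
h_ss = 2.1944² = 4.8156 m. (Since h₀ = 1.91 m < h_ss, the level will rise toward this value.)

4.82 m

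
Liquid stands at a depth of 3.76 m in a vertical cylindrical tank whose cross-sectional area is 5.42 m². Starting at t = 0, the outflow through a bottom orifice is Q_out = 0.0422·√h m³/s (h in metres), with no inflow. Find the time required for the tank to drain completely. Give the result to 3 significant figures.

498 s

Unsteady balance on liquid volume: A dh/dt = −0.0422 √h.
This is separable: 2 d(√h)/dt = −0.0422/A, so √h = √h₀ − (0.0422/(2A)) t.
Set h = 0: 2√h₀ = (0.0422/A) t_empty ⇒ t_empty = 2A√h₀/0.0422.
t_empty = 2·5.42·√3.76/0.0422 = 10.840·1.9391/0.0422 = 498.09 s.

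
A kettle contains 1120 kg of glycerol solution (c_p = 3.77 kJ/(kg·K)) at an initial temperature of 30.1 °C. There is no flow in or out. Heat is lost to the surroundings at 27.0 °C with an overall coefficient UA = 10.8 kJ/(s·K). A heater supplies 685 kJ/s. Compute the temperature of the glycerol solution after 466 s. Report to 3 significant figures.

72.1 °C

Heat balance on the well-mixed liquid: M c_p dT/dt = −UA(T − T_amb) + Q̇.
dT/dt = (T_ss − T)/τ with T_ss = T_amb + Q̇/UA = 27.0 + 685/10.8 = 90.426 °C, τ = M c_p/UA = 1120·3.77/10.8 = 390.96 s.
Solution: T(t) = T_ss + (T₀ − T_ss) e^(−t/τ).
T(466) = 90.426 + (-60.326)·0.30364 = 72.109 °C.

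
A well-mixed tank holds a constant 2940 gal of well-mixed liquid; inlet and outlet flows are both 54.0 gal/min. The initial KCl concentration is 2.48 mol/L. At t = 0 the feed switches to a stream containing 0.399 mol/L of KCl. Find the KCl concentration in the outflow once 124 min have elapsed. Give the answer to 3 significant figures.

Mass balance on the solute (V constant): V dC/dt = Q(C_in − C).
Rewrite as dC/dt + C/τ = C_in/τ, τ = V/Q = 54.444 min.
Integrating: C(t) = C_in + (C₀ − C_in) e^(−t/τ).
C(124) = 0.399 + (2.48 − 0.399)·e^(−124/54.444) = 0.399 + (2.0810)·0.10254 = 0.61238 mol/L.

0.612 mol/L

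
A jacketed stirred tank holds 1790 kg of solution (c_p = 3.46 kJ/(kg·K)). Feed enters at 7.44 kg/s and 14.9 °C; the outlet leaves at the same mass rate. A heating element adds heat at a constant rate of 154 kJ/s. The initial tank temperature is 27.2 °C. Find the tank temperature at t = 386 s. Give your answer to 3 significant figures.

22.2 °C

Heat balance on the well-mixed liquid: M c_p dT/dt = ṁ c_p (T_in − T) + 154.
τ = M/ṁ = 240.59 s; T_ss = T_in + Q̇/(ṁ c_p) = 14.9 + 154/(7.44·3.46) = 20.882 °C.
T approaches T_ss exponentially: T(t) = T_ss + (T₀ − T_ss) e^(−t/τ).
T(386) = 20.882 + (6.3177)·e^(−386/240.59) = 20.882 + (6.3177)·0.20101 = 22.152 °C.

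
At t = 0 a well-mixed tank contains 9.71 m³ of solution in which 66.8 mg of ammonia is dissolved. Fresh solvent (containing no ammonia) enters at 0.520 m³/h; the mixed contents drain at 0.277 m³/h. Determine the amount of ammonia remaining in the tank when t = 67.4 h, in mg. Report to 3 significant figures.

21.7 mg

Let m(t) be the amount of ammonia. Volume: V(t) = V₀ + (Q_in − Q_out) t = 9.71 + 0.24300 t; V(67.4) = 26.088 m³.
No ammonia enters, so dm/dt = −Q_out · (m/V).
Separate: dm/m = −Q_out dt/V(t) ⇒ ln(m/m₀) = −(Q_out/(Q_in−Q_out)) ln(V/V₀).
m = m₀ (V₀/V)^(Q_out/(Q_in−Q_out)) = 66.8 × (9.71/26.088)^(1.1399) = 21.652 mg.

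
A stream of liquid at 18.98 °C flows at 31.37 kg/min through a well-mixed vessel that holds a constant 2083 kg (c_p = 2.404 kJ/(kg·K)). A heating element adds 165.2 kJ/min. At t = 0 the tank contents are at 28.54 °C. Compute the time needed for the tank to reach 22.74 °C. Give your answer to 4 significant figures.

M c_p dT/dt = ṁ c_p (T_in − T) + Q̇.
τ = M/ṁ = 66.4010 min; T_ss = T_in + Q̇/(ṁ c_p) = 21.1706 °C.
T(t) = T_ss + (T₀ − T_ss) e^(−t/τ). Set T = 22.74:
e^(−t/τ) = (22.74 − 21.1706)/(28.54 − 21.1706) = 0.212963
t = −66.4010 · ln(0.212963) = 102.698 min.

102.7 min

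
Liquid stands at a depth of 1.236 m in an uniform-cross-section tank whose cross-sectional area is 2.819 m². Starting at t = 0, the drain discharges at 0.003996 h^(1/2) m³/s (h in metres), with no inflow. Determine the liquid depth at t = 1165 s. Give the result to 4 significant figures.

Mass balance (ρ constant): A dh/dt = −0.003996 √h.
This is separable: 2 d(√h)/dt = −0.003996/A, so √h = √h₀ − (0.003996/(2A)) t.
√h = √1.236 − 0.003996·1165/(2·2.819) = 1.11176 − 0.825708 = 0.286048.
h = 0.286048² = 0.0818233 m.

0.08182 m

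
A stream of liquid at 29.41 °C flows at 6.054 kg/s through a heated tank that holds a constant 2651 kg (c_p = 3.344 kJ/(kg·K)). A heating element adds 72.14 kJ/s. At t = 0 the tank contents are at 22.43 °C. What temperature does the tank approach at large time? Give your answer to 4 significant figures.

Heat balance on the well-mixed liquid: M c_p dT/dt = ṁ c_p (T_in − T) + 72.14.
At steady state dT/dt = 0 ⇒ T_ss = T_in + Q̇/(ṁ c_p) = 29.41 + 72.14/(6.054·3.344) = 32.9734 °C.

32.97 °C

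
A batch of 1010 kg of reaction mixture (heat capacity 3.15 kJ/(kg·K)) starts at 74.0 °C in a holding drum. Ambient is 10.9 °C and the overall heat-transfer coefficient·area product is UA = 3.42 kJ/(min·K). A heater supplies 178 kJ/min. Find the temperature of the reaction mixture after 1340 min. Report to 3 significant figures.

First-law balance (no shaft work): M c_p dT/dt = −UA(T − T_amb) + Q̇.
dT/dt = (T_ss − T)/τ with T_ss = T_amb + Q̇/UA = 10.9 + 178/3.42 = 62.947 °C, τ = M c_p/UA = 1010·3.15/3.42 = 930.26 min.
This is linear first-order; T(t) = T_ss + (T₀ − T_ss) e^(−t/τ).
T(1340) = 62.947 + (11.053)·0.23682 = 65.564 °C.

65.6 °C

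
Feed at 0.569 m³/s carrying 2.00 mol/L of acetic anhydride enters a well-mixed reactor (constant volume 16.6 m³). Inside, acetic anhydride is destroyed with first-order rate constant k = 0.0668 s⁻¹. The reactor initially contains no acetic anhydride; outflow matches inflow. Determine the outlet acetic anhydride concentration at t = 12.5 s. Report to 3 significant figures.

0.487 mol/L

Accumulation = in − out − consumed: V dC/dt = Q C_in − Q C − k V C.
dC/dt = (Q/V) C_in − (Q/V + k) C; effective rate a = Q/V + k = 0.034277 + 0.0668 = 0.10108 s⁻¹.
C_ss = Q C_in/(Q + kV) = 0.67824 mol/L; C(t) = C_ss + (C₀ − C_ss) e^(−a t).
C(12.5) = 0.67824 + (-0.67824)·e^(−0.10108·12.5) = 0.67824 + (-0.67824)·0.28267 = 0.48652 mol/L.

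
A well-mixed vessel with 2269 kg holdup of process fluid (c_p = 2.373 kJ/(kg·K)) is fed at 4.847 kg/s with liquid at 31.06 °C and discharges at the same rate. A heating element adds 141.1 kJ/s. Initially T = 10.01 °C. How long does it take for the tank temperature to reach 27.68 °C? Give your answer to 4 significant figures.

353.8 s

Unsteady energy balance on the tank contents: M c_p dT/dt = ṁ c_p (T_in − T) + 141.1.
τ = M/ṁ = 468.125 s; T_ss = T_in + Q̇/(ṁ c_p) = 43.3275 °C.
T(t) = T_ss + (T₀ − T_ss) e^(−t/τ). Set T = 27.68:
e^(−t/τ) = (27.68 − 43.3275)/(10.01 − 43.3275) = 0.469648
t = −468.125 · ln(0.469648) = 353.795 s.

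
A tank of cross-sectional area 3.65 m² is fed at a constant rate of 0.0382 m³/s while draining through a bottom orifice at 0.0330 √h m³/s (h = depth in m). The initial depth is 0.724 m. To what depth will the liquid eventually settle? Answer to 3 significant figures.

1.34 m

Mass balance (ρ constant): A dh/dt = Q_in − 0.0330 √h. At steady state dh/dt = 0:
Q_in = 0.0330 √h_ss ⇒ √h_ss = 0.0382/0.0330 = 1.1576.
h_ss = 1.1576² = 1.3400 m. (Since h₀ = 0.724 m < h_ss, the level will rise toward this value.)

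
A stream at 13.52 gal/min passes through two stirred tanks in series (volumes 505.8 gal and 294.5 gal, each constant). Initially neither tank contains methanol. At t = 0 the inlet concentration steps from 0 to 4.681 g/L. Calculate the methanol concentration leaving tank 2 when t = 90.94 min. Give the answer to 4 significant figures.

3.796 g/L

Each tank obeys Vᵢ dCᵢ/dt = Q(Cᵢ₋₁ − Cᵢ), so τᵢ = Vᵢ/Q.
τ₁ = 505.8/13.52 = 37.4112 min; τ₂ = 294.5/13.52 = 21.7825 min.
Solving the cascade with C₁(0)=C₂(0)=0 gives C₂(t) = C_in[1 − (τ₁ e^(−t/τ₁) − τ₂ e^(−t/τ₂))/(τ₁ − τ₂)].
At t = 90.94: e^(−t/τ₁) = 0.0879647, e^(−t/τ₂) = 0.0153767.
C₂ = 4.681·[1 − (37.4112·0.0879647 − 21.7825·0.0153767)/(15.6287)] = 4.681·0.810866 = 3.79566 g/L.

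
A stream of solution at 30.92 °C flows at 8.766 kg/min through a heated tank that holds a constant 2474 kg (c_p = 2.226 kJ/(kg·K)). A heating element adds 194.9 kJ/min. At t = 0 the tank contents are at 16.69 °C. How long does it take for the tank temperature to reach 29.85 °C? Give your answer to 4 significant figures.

M c_p dT/dt = ṁ c_p (T_in − T) + Q̇.
τ = M/ṁ = 282.227 min; T_ss = T_in + Q̇/(ṁ c_p) = 40.9082 °C.
T(t) = T_ss + (T₀ − T_ss) e^(−t/τ). Set T = 29.85:
e^(−t/τ) = (29.85 − 40.9082)/(16.69 − 40.9082) = 0.456606
t = −282.227 · ln(0.456606) = 221.247 min.

221.2 min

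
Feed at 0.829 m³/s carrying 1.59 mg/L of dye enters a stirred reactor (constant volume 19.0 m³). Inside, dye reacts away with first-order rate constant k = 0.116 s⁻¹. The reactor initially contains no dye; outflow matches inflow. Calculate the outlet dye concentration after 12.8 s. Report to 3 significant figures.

Species balance: V dC/dt = Q C_in − Q C − k V C.
dC/dt = (Q/V) C_in − (Q/V + k) C; effective rate a = Q/V + k = 0.043632 + 0.116 = 0.15963 s⁻¹.
C_ss = Q C_in/(Q + kV) = 0.43459 mg/L; C(t) = C_ss + (C₀ − C_ss) e^(−a t).
C(12.8) = 0.43459 + (-0.43459)·e^(−0.15963·12.8) = 0.43459 + (-0.43459)·0.12960 = 0.37827 mg/L.

0.378 mg/L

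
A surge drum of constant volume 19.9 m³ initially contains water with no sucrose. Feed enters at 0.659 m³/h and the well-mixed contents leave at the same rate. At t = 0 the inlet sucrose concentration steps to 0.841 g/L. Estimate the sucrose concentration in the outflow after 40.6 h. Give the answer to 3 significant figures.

0.622 g/L

Unsteady species balance (constant V, well mixed): V dC/dt = Q(C_in − C).
Rewrite as dC/dt + C/τ = C_in/τ, τ = V/Q = 30.197 h.
Integrating: C(t) = C_in + (C₀ − C_in) e^(−t/τ).
C(40.6) = 0.841 + (0 − 0.841)·e^(−40.6/30.197) = 0.841 + (-0.84100)·0.26067 = 0.62177 g/L.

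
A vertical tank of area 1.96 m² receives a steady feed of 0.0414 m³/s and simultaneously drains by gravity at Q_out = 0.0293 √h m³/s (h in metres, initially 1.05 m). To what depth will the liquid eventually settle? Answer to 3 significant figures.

Level balance: A dh/dt = 0.0414 − 0.0293 √h. Setting dh/dt = 0:
Q_in = 0.0293 √h_ss ⇒ √h_ss = 0.0414/0.0293 = 1.4130.
h_ss = 1.4130² = 1.9965 m. (Since h₀ = 1.05 m < h_ss, the level will rise toward this value.)

2.00 m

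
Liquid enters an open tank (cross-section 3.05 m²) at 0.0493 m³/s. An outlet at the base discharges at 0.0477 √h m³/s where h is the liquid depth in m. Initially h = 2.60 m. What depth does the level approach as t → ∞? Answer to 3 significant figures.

1.07 m

Accumulation of liquid (constant cross-section A): A dh/dt = Q_in − 0.0477 √h. At steady state dh/dt = 0:
Q_in = 0.0477 √h_ss ⇒ √h_ss = 0.0493/0.0477 = 1.0335.
h_ss = 1.0335² = 1.0682 m. (Since h₀ = 2.60 m > h_ss, the level will fall toward this value.)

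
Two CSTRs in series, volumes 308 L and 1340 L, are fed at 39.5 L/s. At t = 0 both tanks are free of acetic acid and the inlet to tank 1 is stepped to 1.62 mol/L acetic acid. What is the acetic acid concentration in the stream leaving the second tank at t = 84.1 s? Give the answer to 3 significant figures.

1.44 mol/L

Species balance on tank i: dCᵢ/dt = (Cᵢ₋₁ − Cᵢ)/τᵢ with τᵢ = Vᵢ/Q.
τ₁ = 308/39.5 = 7.7975 s; τ₂ = 1340/39.5 = 33.924 s.
Tank 1: C₁ = C_in(1 − e^(−t/τ₁)). Tank 2 (τ₁ ≠ τ₂): C₂ = C_in[1 − (τ₁ e^(−t/τ₁) − τ₂ e^(−t/τ₂))/(τ₁ − τ₂)].
At t = 84.1: e^(−t/τ₁) = 2.0696e-05, e^(−t/τ₂) = 0.083821.
C₂ = 1.62·[1 − (7.7975·2.0696e-05 − 33.924·0.083821)/(-26.127)] = 1.62·0.89117 = 1.4437 mol/L.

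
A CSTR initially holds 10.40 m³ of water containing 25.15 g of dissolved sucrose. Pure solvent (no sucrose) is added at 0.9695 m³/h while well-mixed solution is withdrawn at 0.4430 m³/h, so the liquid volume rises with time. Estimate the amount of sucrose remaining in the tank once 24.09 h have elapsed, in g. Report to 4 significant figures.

Total volume: dV/dt = Q_in − Q_out = 0.526500 m³/h, so V(t) = 10.40 + 0.526500 t and V(24.09) = 23.0834 m³.
Species balance (pure solvent in): dm/dt = −Q_out · m/V(t).
Separate: dm/m = −Q_out dt/V(t) ⇒ ln(m/m₀) = −(Q_out/(Q_in−Q_out)) ln(V/V₀).
m = m₀ (V₀/V)^(Q_out/(Q_in−Q_out)) = 25.15 × (10.40/23.0834)^(0.841406) = 12.8584 g.

12.86 g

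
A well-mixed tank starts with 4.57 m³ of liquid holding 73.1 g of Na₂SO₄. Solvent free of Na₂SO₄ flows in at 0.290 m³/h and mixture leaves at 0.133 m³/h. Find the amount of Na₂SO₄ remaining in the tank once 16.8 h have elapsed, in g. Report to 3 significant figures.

49.7 g

Let m(t) be the amount of Na₂SO₄. Volume: V(t) = V₀ + (Q_in − Q_out) t = 4.57 + 0.15700 t; V(16.8) = 7.2076 m³.
No Na₂SO₄ enters, so dm/dt = −Q_out · (m/V).
Separate: dm/m = −Q_out dt/V(t) ⇒ ln(m/m₀) = −(Q_out/(Q_in−Q_out)) ln(V/V₀).
m = m₀ (V₀/V)^(Q_out/(Q_in−Q_out)) = 73.1 × (4.57/7.2076)^(0.84713) = 49.693 g.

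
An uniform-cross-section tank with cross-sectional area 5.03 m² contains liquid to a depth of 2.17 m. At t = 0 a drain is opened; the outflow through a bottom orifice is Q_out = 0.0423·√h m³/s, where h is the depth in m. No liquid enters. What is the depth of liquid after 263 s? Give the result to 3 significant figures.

0.135 m

Unsteady balance on liquid volume: A dh/dt = −0.0423 √h.
Separate and integrate: 2(√h − √h₀) = −(0.0423/A) t.
√h = √2.17 − 0.0423·263/(2·5.03) = 1.4731 − 1.1059 = 0.36724.
h = 0.36724² = 0.13486 m.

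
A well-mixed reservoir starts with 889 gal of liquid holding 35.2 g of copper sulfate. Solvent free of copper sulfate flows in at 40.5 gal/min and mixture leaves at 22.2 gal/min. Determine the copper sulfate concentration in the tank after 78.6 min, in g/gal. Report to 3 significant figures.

Let m(t) be the amount of copper sulfate. Volume: V(t) = V₀ + (Q_in − Q_out) t = 889 + 18.300 t; V(78.6) = 2327.4 gal.
Species balance (pure solvent in): dm/dt = −Q_out · m/V(t).
Separate: dm/m = −Q_out dt/V(t) ⇒ ln(m/m₀) = −(Q_out/(Q_in−Q_out)) ln(V/V₀).
m = m₀ (V₀/V)^(Q_out/(Q_in−Q_out)) = 35.2 × (889/2327.4)^(1.2131) = 10.952 g.
C = m/V = 10.952/2327.4 = 0.0047058 g/gal.

0.00471 g/gal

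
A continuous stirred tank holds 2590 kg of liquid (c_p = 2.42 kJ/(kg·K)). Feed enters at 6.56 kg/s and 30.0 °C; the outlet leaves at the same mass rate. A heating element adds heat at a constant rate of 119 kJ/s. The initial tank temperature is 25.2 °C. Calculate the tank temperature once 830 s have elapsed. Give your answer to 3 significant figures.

36.0 °C

Energy balance: M c_p dT/dt = ṁ c_p (T_in − T) + 119.
Rearrange: dT/dt = (T_ss − T)/τ with τ = M/ṁ = 394.82 s and T_ss = T_in + Q̇/(ṁ c_p) = 37.496 °C.
Integrating: T(t) = T_ss + (T₀ − T_ss) e^(−t/τ).
T(830) = 37.496 + (-12.296)·e^(−830/394.82) = 37.496 + (-12.296)·0.12218 = 35.994 °C.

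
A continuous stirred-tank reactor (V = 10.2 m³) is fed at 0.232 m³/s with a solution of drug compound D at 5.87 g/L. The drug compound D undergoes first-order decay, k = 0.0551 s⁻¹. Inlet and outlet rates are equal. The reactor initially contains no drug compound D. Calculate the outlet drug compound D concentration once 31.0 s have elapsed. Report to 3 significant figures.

Species balance: V dC/dt = Q C_in − Q C − k V C.
This is linear with rate a = Q/V + k = 0.077845 s⁻¹.
C_ss = Q C_in/(Q + kV) = 1.7151 g/L; C(t) = C_ss + (C₀ − C_ss) e^(−a t).
C(31.0) = 1.7151 + (-1.7151)·e^(−0.077845·31.0) = 1.7151 + (-1.7151)·0.089529 = 1.5616 g/L.

1.56 g/L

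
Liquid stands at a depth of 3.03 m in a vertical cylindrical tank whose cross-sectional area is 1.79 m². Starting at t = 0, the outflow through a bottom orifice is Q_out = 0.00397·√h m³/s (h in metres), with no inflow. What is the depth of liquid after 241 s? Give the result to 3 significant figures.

With no inflow, A dh/dt = −0.00397 √h.
Separate and integrate: 2(√h − √h₀) = −(0.00397/A) t.
√h = √3.03 − 0.00397·241/(2·1.79) = 1.7407 − 0.26725 = 1.4734.
h = 1.4734² = 2.1710 m.

2.17 m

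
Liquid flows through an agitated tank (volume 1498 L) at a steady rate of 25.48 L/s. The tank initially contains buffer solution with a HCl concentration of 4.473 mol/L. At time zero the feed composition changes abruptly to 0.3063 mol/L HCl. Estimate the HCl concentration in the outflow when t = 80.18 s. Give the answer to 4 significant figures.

1.372 mol/L

Species balance on the tank: V dC/dt = Q(C_in − C).
So dC/dt = (C_in − C)/τ with τ = V/Q = 1498/25.48 = 58.7912 s.
This is linear first-order; C(t) = C_in + (C₀ − C_in) e^(−t/τ).
C(80.18) = 0.3063 + (4.473 − 0.3063)·e^(−80.18/58.7912) = 0.3063 + (4.16670)·0.255685 = 1.37166 mol/L.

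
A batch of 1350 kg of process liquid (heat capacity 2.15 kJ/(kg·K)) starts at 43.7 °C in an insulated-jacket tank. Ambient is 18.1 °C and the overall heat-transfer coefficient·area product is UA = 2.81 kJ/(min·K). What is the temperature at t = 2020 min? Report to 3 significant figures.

21.7 °C

First-law balance (no shaft work): M c_p dT/dt = −UA(T − T_amb).
dT/dt = (T_ss − T)/τ with T_ss = T_amb = 18.100 °C, τ = M c_p/UA = 1350·2.15/2.81 = 1032.9 min.
This is linear first-order; T(t) = T_ss + (T₀ − T_ss) e^(−t/τ).
T(2020) = 18.100 + (25.600)·0.14148 = 21.722 °C.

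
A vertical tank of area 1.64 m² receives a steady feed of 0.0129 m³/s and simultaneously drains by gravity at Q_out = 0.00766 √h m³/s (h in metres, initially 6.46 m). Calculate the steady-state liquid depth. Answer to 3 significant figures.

A dh/dt = Q_in − 0.00766 √h. Steady state requires inflow = outflow:
Q_in = 0.00766 √h_ss ⇒ √h_ss = 0.0129/0.00766 = 1.6841.
h_ss = 1.6841² = 2.8361 m. (Since h₀ = 6.46 m > h_ss, the level will fall toward this value.)

2.84 m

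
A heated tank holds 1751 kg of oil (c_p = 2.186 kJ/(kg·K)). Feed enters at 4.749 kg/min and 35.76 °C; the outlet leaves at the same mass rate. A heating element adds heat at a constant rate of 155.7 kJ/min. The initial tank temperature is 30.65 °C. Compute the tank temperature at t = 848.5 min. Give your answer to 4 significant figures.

48.74 °C

M c_p dT/dt = ṁ c_p (T_in − T) + Q̇.
Rearrange: dT/dt = (T_ss − T)/τ with τ = M/ṁ = 368.709 min and T_ss = T_in + Q̇/(ṁ c_p) = 50.7581 °C.
Solution: T(t) = T_ss + (T₀ − T_ss) e^(−t/τ).
T(848.5) = 50.7581 + (-20.1081)·e^(−848.5/368.709) = 50.7581 + (-20.1081)·0.100131 = 48.7446 °C.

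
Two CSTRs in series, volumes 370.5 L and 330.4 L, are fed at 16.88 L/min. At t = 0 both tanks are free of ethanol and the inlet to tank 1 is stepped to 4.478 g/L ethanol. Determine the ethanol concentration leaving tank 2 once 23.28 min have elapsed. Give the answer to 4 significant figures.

1.385 g/L

Species balance on tank i: dCᵢ/dt = (Cᵢ₋₁ − Cᵢ)/τᵢ with τᵢ = Vᵢ/Q.
τ₁ = 370.5/16.88 = 21.9491 min; τ₂ = 330.4/16.88 = 19.5735 min.
Solving the cascade with C₁(0)=C₂(0)=0 gives C₂(t) = C_in[1 − (τ₁ e^(−t/τ₁) − τ₂ e^(−t/τ₂))/(τ₁ − τ₂)].
At t = 23.28: e^(−t/τ₁) = 0.346235, e^(−t/τ₂) = 0.304414.
C₂ = 4.478·[1 − (21.9491·0.346235 − 19.5735·0.304414)/(2.37559)] = 4.478·0.309189 = 1.38455 g/L.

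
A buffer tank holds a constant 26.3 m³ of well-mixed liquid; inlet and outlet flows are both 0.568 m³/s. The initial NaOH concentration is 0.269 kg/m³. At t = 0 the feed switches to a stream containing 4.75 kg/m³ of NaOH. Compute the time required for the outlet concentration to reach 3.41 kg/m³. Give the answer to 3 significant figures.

55.9 s

Accumulation = in − out for the solute gives V dC/dt = Q(C_in − C), so τ = V/Q = 46.303 s.
C(t) = C_in + (C₀ − C_in) e^(−t/τ). Set C = 3.41 and solve for t:
e^(−t/τ) = (C − C_in)/(C₀ − C_in) = (3.41 − 4.75)/(0.269 − 4.75) = 0.29904
t = −τ ln(…) = 46.303 × 1.2072 = 55.896 s.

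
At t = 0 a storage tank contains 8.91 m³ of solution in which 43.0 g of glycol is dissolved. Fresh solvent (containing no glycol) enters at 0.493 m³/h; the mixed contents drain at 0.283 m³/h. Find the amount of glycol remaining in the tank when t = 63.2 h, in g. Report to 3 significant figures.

12.6 g

Let m(t) be the amount of glycol. Volume: V(t) = V₀ + (Q_in − Q_out) t = 8.91 + 0.21000 t; V(63.2) = 22.182 m³.
Solute balance: dm/dt = 0 − Q_out C = −Q_out m/V(t).
Separate: dm/m = −Q_out dt/V(t) ⇒ ln(m/m₀) = −(Q_out/(Q_in−Q_out)) ln(V/V₀).
m = m₀ (V₀/V)^(Q_out/(Q_in−Q_out)) = 43.0 × (8.91/22.182)^(1.3476) = 12.579 g.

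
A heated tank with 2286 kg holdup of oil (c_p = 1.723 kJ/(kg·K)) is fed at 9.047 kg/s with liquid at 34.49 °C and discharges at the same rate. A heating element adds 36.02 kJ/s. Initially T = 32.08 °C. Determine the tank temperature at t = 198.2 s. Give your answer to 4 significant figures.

Energy balance: M c_p dT/dt = ṁ c_p (T_in − T) + 36.02.
τ = M/ṁ = 252.680 s; T_ss = T_in + Q̇/(ṁ c_p) = 34.49 + 36.02/(9.047·1.723) = 36.8008 °C.
Solution: T(t) = T_ss + (T₀ − T_ss) e^(−t/τ).
T(198.2) = 36.8008 + (-4.72075)·e^(−198.2/252.680) = 36.8008 + (-4.72075)·0.456398 = 34.6462 °C.

34.65 °C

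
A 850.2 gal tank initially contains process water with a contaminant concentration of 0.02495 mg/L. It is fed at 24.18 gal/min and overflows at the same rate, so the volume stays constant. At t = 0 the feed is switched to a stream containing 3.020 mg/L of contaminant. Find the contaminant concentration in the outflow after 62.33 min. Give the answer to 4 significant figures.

Species balance on the tank: V dC/dt = Q(C_in − C).
So dC/dt = (C_in − C)/τ with τ = V/Q = 850.2/24.18 = 35.1613 min.
C approaches C_in exponentially: C(t) = C_in + (C₀ − C_in) e^(−t/τ).
C(62.33) = 3.020 + (0.02495 − 3.020)·e^(−62.33/35.1613) = 3.020 + (-2.99505)·0.169876 = 2.51121 mg/L.

2.511 mg/L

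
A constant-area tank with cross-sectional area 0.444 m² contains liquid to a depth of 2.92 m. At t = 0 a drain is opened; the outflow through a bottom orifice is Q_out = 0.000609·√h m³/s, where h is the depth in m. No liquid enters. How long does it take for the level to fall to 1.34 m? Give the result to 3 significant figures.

804 s

Volume balance on the tank: A dh/dt = −0.000609 √h.
∫ h^(−1/2) dh = −(0.000609/A) ∫ dt, giving 2√h = 2√h₀ − (0.000609/A) t.
t = 2A(√h₀ − √h)/0.000609 = 2·0.444·(√2.92 − √1.34)/0.000609
  = 0.88800 × (1.7088 − 1.1576) / 0.000609 = 803.75 s.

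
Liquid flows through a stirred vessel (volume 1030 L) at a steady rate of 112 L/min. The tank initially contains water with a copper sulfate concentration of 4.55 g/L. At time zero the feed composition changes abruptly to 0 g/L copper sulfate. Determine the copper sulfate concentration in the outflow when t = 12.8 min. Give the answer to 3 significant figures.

Accumulation = in − out for the solute gives V dC/dt = Q(C_in − C).
Rewrite as dC/dt + C/τ = C_in/τ, τ = V/Q = 9.1964 min.
Solution: C(t) = C_in + (C₀ − C_in) e^(−t/τ).
C(12.8) = 0 + (4.55 − 0)·e^(−12.8/9.1964) = 0 + (4.5500)·0.24862 = 1.1312 g/L.

1.13 g/L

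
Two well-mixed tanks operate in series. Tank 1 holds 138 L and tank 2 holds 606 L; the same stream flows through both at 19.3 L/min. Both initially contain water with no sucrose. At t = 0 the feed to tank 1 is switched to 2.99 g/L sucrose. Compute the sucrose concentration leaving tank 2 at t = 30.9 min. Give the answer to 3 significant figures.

Time constants: τᵢ = Vᵢ/Q for each well-mixed tank.
τ₁ = 138/19.3 = 7.1503 min; τ₂ = 606/19.3 = 31.399 min.
Tank 1: C₁ = C_in(1 − e^(−t/τ₁)). Tank 2 (τ₁ ≠ τ₂): C₂ = C_in[1 − (τ₁ e^(−t/τ₁) − τ₂ e^(−t/τ₂))/(τ₁ − τ₂)].
At t = 30.9: e^(−t/τ₁) = 0.013280, e^(−t/τ₂) = 0.37377.
C₂ = 2.99·[1 − (7.1503·0.013280 − 31.399·0.37377)/(-24.249)] = 2.99·0.51993 = 1.5546 g/L.

1.55 g/L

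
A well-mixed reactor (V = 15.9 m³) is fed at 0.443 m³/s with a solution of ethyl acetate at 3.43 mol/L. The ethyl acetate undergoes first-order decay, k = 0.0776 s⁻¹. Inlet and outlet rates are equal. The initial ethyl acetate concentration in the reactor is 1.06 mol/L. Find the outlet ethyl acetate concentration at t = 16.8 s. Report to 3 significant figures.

Species balance: V dC/dt = Q C_in − Q C − k V C.
This is linear with rate a = Q/V + k = 0.10546 s⁻¹.
C_ss = Q C_in/(Q + kV) = 0.90616 mol/L; C(t) = C_ss + (C₀ − C_ss) e^(−a t).
C(16.8) = 0.90616 + (0.15384)·e^(−0.10546·16.8) = 0.90616 + (0.15384)·0.17003 = 0.93232 mol/L.

0.932 mol/L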